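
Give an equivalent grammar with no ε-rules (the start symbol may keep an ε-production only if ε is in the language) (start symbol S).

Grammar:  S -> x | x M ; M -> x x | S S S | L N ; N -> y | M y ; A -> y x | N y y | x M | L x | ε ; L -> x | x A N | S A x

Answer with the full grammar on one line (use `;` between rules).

S -> x | x M; M -> x x | S S S | L N; N -> y | M y; A -> y x | N y y | x M | L x; L -> x | x A N | x N | S A x | S x

Nullable set = {A}.
ε ∉ L(G), so no ε-production is kept.
For each production, add variants omitting each subset of nullable occurrences: L → x A N gives x A N | x N. L → S A x gives S A x | S x.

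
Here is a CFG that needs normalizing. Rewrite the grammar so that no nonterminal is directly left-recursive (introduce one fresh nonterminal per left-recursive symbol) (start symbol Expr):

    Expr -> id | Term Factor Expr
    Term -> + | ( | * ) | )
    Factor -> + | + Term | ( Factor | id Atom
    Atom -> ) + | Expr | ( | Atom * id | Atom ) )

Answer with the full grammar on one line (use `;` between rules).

Atom is directly left-recursive.
For Atom: α = {* id, ) )}, β = {) +, Expr, (}. Rewrite as Atom → β Atom1 and Atom1 → α Atom1 | ε.

Expr -> id | Term Factor Expr; Term -> + | ( | * ) | ); Factor -> + | + Term | ( Factor | id Atom; Atom -> ) + Atom1 | Expr Atom1 | ( Atom1; Atom1 -> * id Atom1 | ) ) Atom1 | ε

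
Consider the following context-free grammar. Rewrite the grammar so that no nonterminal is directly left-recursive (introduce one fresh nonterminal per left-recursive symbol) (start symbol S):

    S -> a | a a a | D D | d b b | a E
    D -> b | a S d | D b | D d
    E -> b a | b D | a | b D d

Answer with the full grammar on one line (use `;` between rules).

D is directly left-recursive.
For D: α = {b, d}, β = {b, a S d}. Rewrite as D → β D' and D' → α D' | ε.

S -> a | a a a | D D | d b b | a E; D -> b D' | a S d D'; E -> b a | b D | a | b D d; D' -> b D' | d D' | ε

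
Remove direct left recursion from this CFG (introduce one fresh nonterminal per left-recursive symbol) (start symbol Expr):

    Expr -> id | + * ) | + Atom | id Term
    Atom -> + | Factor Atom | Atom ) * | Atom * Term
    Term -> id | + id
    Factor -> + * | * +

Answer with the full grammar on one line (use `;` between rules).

Expr -> id | + * ) | + Atom | id Term; Atom -> + Atom1 | Factor Atom Atom1; Term -> id | + id; Factor -> + * | * +; Atom1 -> ) * Atom1 | * Term Atom1 | ε

Left recursion appears on Atom.
For Atom: α = {) *, * Term}, β = {+, Factor Atom}. Rewrite as Atom → β Atom1 and Atom1 → α Atom1 | ε.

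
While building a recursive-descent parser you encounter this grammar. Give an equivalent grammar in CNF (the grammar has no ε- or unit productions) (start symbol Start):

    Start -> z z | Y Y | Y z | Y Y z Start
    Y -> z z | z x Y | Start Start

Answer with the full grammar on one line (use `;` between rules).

Start -> X1 X1 | Y Y | Y X1 | Y Y1; Y -> X1 X1 | X1 Y3 | Start Start; X1 -> z; X2 -> x; Y1 -> Y Y2; Y2 -> X1 Start; Y3 -> X2 Y

Introduce a nonterminal for each terminal appearing in a rule of length ≥ 2: X1 → z, X2 → x.
Binarize each right-hand side of length ≥ 3 by chaining fresh nonterminals (Y1, Y2, …): affected rules were Start → Y Y X1 Start; Y → X1 X2 Y.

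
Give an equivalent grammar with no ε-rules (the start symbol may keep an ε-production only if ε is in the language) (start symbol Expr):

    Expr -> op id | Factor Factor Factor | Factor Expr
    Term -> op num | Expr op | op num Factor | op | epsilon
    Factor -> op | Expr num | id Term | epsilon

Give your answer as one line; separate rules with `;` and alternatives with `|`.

Nullable nonterminals: {Expr, Factor, Term}.
ε ∈ L(G) since Expr is nullable, so keep Expr → ε.
Add the nullable-subset variants: Expr → Factor Factor Factor gives Factor Factor Factor | Factor Factor | Factor. Term → Expr op gives Expr op | op. Factor → Expr num gives Expr num | num. Factor → id Term gives id Term | id.

Expr -> op id | Factor Factor Factor | Factor Factor | Factor | Factor Expr | ε; Term -> op num | Expr op | op | op num Factor; Factor -> op | Expr num | num | id Term | id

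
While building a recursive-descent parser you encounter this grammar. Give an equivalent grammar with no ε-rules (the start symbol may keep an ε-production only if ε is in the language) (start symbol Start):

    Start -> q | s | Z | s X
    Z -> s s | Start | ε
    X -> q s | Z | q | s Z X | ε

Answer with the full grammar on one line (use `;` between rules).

The nullable symbols are {Start, X, Z}.
ε ∈ L(G) since Start is nullable, so keep Start → ε.
For each production, add variants omitting each subset of nullable occurrences: X → s Z X gives s Z X | s Z | s X | s.

Start -> q | s | Z | s X | ε; Z -> s s | Start; X -> q s | Z | q | s Z X | s Z | s X | s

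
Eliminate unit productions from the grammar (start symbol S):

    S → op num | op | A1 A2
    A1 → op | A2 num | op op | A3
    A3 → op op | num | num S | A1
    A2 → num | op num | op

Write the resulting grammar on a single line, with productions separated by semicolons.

S → op num | op | A1 A2; A1 → op | A2 num | op op | num | num S; A3 → op | A2 num | op op | num | num S; A2 → num | op num | op

Unit pairs: A1 ⇒* {A3}; A3 ⇒* {A1}.
For each unit pair (A, B), copy every non-unit production of B to A, then drop all unit productions.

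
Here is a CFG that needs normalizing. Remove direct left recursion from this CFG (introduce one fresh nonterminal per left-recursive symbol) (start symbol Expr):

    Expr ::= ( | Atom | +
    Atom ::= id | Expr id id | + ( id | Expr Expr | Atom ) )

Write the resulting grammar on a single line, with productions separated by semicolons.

Left recursion appears on Atom.
For Atom: α = {) )}, β = {id, Expr id id, + ( id, Expr Expr}. Rewrite as Atom → β Atom1 and Atom1 → α Atom1 | ε.

Expr ::= ( | Atom | +; Atom ::= id Atom1 | Expr id id Atom1 | + ( id Atom1 | Expr Expr Atom1; Atom1 ::= ) ) Atom1 | ε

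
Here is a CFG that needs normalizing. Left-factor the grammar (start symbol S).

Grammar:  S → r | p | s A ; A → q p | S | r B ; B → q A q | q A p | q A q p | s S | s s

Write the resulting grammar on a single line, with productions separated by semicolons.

B has alternatives sharing prefix 'q A': factor to B → q A B' with B' → q | p | q p.
B has alternatives sharing prefix 's': factor to B → s B'' with B'' → S | s.
B' has alternatives sharing prefix 'q': factor to B' → q B''' with B''' → ε | p.

S → r | p | s A; A → q p | S | r B; B → q A B' | s B''; B' → p | q B'''; B'' → S | s; B''' → eps | p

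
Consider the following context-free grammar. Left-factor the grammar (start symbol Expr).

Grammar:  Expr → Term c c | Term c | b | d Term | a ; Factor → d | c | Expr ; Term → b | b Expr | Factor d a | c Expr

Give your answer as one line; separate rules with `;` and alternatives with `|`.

Expr has alternatives sharing prefix 'Term c': factor to Expr → Term c Expr1 with Expr1 → c | ε.
Term has alternatives sharing prefix 'b': factor to Term → b Term1 with Term1 → ε | Expr.

Expr → b | d Term | a | Term c Expr1; Factor → d | c | Expr; Term → Factor d a | c Expr | b Term1; Expr1 → c | epsilon; Term1 → epsilon | Expr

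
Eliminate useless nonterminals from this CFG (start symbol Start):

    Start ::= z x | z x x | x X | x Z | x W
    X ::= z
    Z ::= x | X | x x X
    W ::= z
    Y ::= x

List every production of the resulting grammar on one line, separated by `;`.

Start ::= z x | z x x | x X | x Z | x W; X ::= z; Z ::= x | X | x x X; W ::= z

Generating nonterminals: {Start, W, X, Y, Z}.
Reachable from Start after that: {Start, W, X, Z}.
Removed useless symbols: {Y} and every production mentioning them.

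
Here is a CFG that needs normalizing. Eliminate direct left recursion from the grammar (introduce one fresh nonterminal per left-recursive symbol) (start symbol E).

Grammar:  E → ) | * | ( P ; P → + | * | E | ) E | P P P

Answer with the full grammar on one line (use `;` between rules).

Left recursion appears on P.
For P: α = {P P}, β = {+, *, E, ) E}. Rewrite as P → β P' and P' → α P' | ε.

E → ) | * | ( P; P → + P' | * P' | E P' | ) E P'; P' → P P P' | ε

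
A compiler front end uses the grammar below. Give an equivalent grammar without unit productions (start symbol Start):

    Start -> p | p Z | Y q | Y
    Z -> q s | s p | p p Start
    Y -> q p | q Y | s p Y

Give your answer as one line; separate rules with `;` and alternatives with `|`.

Start -> p | p Z | Y q | q p | q Y | s p Y; Z -> q s | s p | p p Start; Y -> q p | q Y | s p Y

Unit pairs: Start ⇒* {Y}.
For each unit pair (A, B), copy every non-unit production of B to A, then drop all unit productions.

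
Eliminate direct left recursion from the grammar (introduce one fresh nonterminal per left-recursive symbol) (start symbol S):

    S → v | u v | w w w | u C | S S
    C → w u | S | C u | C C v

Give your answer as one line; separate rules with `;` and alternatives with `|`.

S → v S' | u v S' | w w w S' | u C S'; C → w u C' | S C'; S' → S S' | ε; C' → u C' | C v C' | ε

S, C are directly left-recursive.
For S: α = {S}, β = {v, u v, w w w, u C}. Rewrite as S → β S' and S' → α S' | ε.
For C: α = {u, C v}, β = {w u, S}. Rewrite as C → β C' and C' → α C' | ε.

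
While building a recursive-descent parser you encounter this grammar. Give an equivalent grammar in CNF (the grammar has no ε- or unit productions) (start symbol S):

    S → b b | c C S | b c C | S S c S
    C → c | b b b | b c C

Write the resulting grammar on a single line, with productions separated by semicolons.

Introduce a nonterminal for each terminal appearing in a rule of length ≥ 2: X1 → b, X2 → c.
Binarize each right-hand side of length ≥ 3 by chaining fresh nonterminals (Y1, Y2, …): affected rules were S → X2 C S; S → X1 X2 C; S → S S X2 S; C → X1 X1 X1.

S → X1 X1 | X2 Y1 | X1 Y2 | S Y3; C → c | X1 Y5 | X1 Y6; X1 → b; X2 → c; Y1 → C S; Y2 → X2 C; Y3 → S Y4; Y4 → X2 S; Y5 → X1 X1; Y6 → X2 C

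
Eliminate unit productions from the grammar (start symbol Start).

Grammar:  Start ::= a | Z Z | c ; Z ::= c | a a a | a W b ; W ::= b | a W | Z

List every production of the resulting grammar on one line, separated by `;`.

Start ::= a | Z Z | c; Z ::= c | a a a | a W b; W ::= c | a a a | a W b | b | a W

Unit pairs: W ⇒* {Z}.
For every A with A ⇒* B via unit rules, add B's non-unit alternatives to A; then delete every rule of the form X → Y.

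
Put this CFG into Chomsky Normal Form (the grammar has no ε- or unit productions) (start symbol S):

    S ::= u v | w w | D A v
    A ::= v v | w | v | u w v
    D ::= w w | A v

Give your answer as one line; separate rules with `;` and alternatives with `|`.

Introduce a nonterminal for each terminal appearing in a rule of length ≥ 2: X1 → u, X2 → v, X3 → w.
Binarize each right-hand side of length ≥ 3 by chaining fresh nonterminals (Y1, Y2, …): affected rules were S → D A X2; A → X1 X3 X2.

S ::= X1 X2 | X3 X3 | D Y1; A ::= X2 X2 | w | v | X1 Y2; D ::= X3 X3 | A X2; X1 ::= u; X2 ::= v; X3 ::= w; Y1 ::= A X2; Y2 ::= X3 X2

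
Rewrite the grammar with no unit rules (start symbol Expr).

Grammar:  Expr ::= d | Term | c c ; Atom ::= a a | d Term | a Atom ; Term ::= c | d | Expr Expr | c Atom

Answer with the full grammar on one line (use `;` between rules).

Unit pairs: Expr ⇒* {Term}.
For each unit pair (A, B), copy every non-unit production of B to A, then drop all unit productions.

Expr ::= c | d | Expr Expr | c Atom | c c; Atom ::= a a | d Term | a Atom; Term ::= c | d | Expr Expr | c Atom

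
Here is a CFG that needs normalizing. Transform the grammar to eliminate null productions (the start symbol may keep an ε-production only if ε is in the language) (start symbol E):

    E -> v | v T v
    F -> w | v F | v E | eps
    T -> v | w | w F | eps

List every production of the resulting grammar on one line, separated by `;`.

Nullable set = {F, T}.
ε ∉ L(G), so no ε-production is kept.
Expand every rule over subsets of its nullable positions: E → v T v gives v T v | v v. F → v F gives v F | v.

E -> v | v T v | v v; F -> w | v F | v | v E; T -> v | w | w F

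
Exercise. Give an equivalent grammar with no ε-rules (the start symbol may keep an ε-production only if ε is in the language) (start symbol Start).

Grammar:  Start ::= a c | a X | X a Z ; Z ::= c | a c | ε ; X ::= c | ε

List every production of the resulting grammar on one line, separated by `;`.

Nullable nonterminals: {X, Z}.
ε ∉ L(G), so no ε-production is kept.
For each production, add variants omitting each subset of nullable occurrences: Start → a X gives a X | a. Start → X a Z gives X a Z | X a | a Z.

Start ::= a c | a X | a | X a Z | X a | a Z; Z ::= c | a c; X ::= c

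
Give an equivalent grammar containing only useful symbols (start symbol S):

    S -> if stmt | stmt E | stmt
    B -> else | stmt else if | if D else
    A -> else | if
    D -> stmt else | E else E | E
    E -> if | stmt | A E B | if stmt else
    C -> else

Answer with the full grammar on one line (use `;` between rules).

S -> if stmt | stmt E | stmt; B -> else | stmt else if | if D else; A -> else | if; D -> stmt else | E else E | E; E -> if | stmt | A E B | if stmt else

Generating nonterminals: {A, B, C, D, E, S}.
Reachable from S after that: {A, B, D, E, S}.
Removed useless symbols: {C} and every production mentioning them.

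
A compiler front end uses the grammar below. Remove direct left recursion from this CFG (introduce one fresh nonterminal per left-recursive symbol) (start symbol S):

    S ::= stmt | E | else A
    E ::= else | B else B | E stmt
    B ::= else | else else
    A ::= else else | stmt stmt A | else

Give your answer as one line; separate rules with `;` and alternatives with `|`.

Left recursion appears on E.
For E: α = {stmt}, β = {else, B else B}. Rewrite as E → β E' and E' → α E' | ε.

S ::= stmt | E | else A; E ::= else E' | B else B E'; B ::= else | else else; A ::= else else | stmt stmt A | else; E' ::= stmt E' | eps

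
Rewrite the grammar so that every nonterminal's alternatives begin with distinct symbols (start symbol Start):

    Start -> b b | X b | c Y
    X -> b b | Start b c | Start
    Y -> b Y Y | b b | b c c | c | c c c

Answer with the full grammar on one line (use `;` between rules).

Start -> b b | X b | c Y; X -> b b | Start X1; Y -> b Y1 | c Y2; X1 -> b c | ε; Y1 -> Y Y | b | c c; Y2 -> ε | c c

X has alternatives sharing prefix 'Start': factor to X → Start X1 with X1 → b c | ε.
Y has alternatives sharing prefix 'b': factor to Y → b Y1 with Y1 → Y Y | b | c c.
Y has alternatives sharing prefix 'c': factor to Y → c Y2 with Y2 → ε | c c.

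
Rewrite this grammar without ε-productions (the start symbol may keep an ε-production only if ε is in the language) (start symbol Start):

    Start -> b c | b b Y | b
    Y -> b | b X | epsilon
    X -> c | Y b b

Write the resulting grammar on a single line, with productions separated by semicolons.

Start -> b c | b b Y | b b | b; Y -> b | b X; X -> c | Y b b | b b

The nullable symbols are {Y}.
ε ∉ L(G), so no ε-production is kept.
Add the nullable-subset variants: Start → b b Y gives b b Y | b b. X → Y b b gives Y b b | b b.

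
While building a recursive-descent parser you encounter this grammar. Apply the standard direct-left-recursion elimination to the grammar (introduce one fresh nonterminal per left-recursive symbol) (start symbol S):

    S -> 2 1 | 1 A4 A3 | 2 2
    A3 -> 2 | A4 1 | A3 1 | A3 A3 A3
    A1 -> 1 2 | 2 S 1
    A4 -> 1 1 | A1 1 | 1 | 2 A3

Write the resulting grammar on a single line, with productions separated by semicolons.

S -> 2 1 | 1 A4 A3 | 2 2; A3 -> 2 A3' | A4 1 A3'; A1 -> 1 2 | 2 S 1; A4 -> 1 1 | A1 1 | 1 | 2 A3; A3' -> 1 A3' | A3 A3 A3' | ε

Directly left-recursive nonterminal: A3.
For A3: α = {1, A3 A3}, β = {2, A4 1}. Rewrite as A3 → β A3' and A3' → α A3' | ε.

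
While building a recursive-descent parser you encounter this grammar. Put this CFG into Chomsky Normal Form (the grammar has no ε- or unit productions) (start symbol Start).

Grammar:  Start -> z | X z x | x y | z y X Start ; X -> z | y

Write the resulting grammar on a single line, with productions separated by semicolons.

Start -> z | X Y1 | X2 X3 | X1 Y2; X -> z | y; X1 -> z; X2 -> x; X3 -> y; Y1 -> X1 X2; Y2 -> X3 Y3; Y3 -> X Start

Introduce a nonterminal for each terminal appearing in a rule of length ≥ 2: X1 → z, X2 → x, X3 → y.
Binarize each right-hand side of length ≥ 3 by chaining fresh nonterminals (Y1, Y2, …): affected rules were Start → X X1 X2; Start → X1 X3 X Start.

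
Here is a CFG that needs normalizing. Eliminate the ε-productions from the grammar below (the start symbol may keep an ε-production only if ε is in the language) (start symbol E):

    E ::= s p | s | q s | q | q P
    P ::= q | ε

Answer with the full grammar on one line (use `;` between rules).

E ::= s p | s | q s | q | q P; P ::= q

Nullable set = {P}.
ε ∉ L(G), so no ε-production is kept.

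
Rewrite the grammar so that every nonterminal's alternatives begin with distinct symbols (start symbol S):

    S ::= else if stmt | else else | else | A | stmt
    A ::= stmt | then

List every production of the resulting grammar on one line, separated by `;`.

S has alternatives sharing prefix 'else': factor to S → else S' with S' → if stmt | else | ε.

S ::= A | stmt | else S'; A ::= stmt | then; S' ::= if stmt | else | ε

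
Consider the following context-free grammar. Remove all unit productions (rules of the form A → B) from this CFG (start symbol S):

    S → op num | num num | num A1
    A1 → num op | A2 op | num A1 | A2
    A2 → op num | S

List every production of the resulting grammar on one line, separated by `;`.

Unit pairs: A1 ⇒* {A2, S}; A2 ⇒* {S}.
Replace each nonterminal's rules with the union of the non-unit rules of every nonterminal it unit-derives.

S → op num | num num | num A1; A1 → op num | num op | A2 op | num A1 | num num; A2 → op num | num num | num A1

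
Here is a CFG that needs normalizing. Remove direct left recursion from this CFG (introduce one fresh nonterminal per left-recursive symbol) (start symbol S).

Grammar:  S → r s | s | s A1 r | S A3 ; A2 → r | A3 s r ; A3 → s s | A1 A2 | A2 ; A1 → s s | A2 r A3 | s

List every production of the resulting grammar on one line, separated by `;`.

S → r s S' | s S' | s A1 r S'; A2 → r | A3 s r; A3 → s s | A1 A2 | A2; A1 → s s | A2 r A3 | s; S' → A3 S' | eps

S is directly left-recursive.
For S: α = {A3}, β = {r s, s, s A1 r}. Rewrite as S → β S' and S' → α S' | ε.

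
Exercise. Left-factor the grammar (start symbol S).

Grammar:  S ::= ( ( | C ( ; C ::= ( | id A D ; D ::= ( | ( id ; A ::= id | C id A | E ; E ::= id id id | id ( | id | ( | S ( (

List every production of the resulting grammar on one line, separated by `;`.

D has alternatives sharing prefix '(': factor to D → ( D' with D' → ε | id.
E has alternatives sharing prefix 'id': factor to E → id E' with E' → id id | ( | ε.

S ::= ( ( | C (; C ::= ( | id A D; D ::= ( D'; A ::= id | C id A | E; E ::= ( | S ( ( | id E'; D' ::= ε | id; E' ::= id id | ( | ε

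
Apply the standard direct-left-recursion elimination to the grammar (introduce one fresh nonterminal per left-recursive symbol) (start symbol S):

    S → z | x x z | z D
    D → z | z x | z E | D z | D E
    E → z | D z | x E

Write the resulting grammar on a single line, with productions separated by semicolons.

S → z | x x z | z D; D → z D' | z x D' | z E D'; E → z | D z | x E; D' → z D' | E D' | ε

Directly left-recursive nonterminal: D.
For D: α = {z, E}, β = {z, z x, z E}. Rewrite as D → β D' and D' → α D' | ε.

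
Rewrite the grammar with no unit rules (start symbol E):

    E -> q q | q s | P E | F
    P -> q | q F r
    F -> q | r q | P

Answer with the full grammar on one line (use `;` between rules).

E -> q q | q s | P E | q | r q | q F r; P -> q | q F r; F -> q | r q | q F r

Unit pairs: E ⇒* {F, P}; F ⇒* {P}.
For every A with A ⇒* B via unit rules, add B's non-unit alternatives to A; then delete every rule of the form X → Y.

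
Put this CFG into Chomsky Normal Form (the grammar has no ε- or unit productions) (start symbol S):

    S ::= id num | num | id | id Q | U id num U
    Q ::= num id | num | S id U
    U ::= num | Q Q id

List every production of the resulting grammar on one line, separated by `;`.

S ::= X1 X2 | num | id | X1 Q | U Y1; Q ::= X2 X1 | num | S Y3; U ::= num | Q Y4; X1 ::= id; X2 ::= num; Y1 ::= X1 Y2; Y2 ::= X2 U; Y3 ::= X1 U; Y4 ::= Q X1

Introduce a nonterminal for each terminal appearing in a rule of length ≥ 2: X1 → id, X2 → num.
Binarize each right-hand side of length ≥ 3 by chaining fresh nonterminals (Y1, Y2, …): affected rules were S → U X1 X2 U; Q → S X1 U; U → Q Q X1.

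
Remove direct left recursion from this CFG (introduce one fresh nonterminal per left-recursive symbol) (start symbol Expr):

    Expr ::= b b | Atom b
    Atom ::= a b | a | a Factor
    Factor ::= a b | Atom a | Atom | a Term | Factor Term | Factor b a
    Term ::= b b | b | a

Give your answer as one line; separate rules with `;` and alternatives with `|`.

Directly left-recursive nonterminal: Factor.
For Factor: α = {Term, b a}, β = {a b, Atom a, Atom, a Term}. Rewrite as Factor → β Factor1 and Factor1 → α Factor1 | ε.

Expr ::= b b | Atom b; Atom ::= a b | a | a Factor; Factor ::= a b Factor1 | Atom a Factor1 | Atom Factor1 | a Term Factor1; Term ::= b b | b | a; Factor1 ::= Term Factor1 | b a Factor1 | ε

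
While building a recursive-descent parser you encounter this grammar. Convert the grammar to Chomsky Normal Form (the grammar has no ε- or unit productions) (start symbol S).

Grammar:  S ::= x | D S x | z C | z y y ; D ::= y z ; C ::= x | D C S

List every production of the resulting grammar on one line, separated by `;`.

Introduce a nonterminal for each terminal appearing in a rule of length ≥ 2: X1 → x, X2 → z, X3 → y.
Binarize each right-hand side of length ≥ 3 by chaining fresh nonterminals (Y1, Y2, …): affected rules were S → D S X1; S → X2 X3 X3; C → D C S.

S ::= x | D Y1 | X2 C | X2 Y2; D ::= X3 X2; C ::= x | D Y3; X1 ::= x; X2 ::= z; X3 ::= y; Y1 ::= S X1; Y2 ::= X3 X3; Y3 ::= C S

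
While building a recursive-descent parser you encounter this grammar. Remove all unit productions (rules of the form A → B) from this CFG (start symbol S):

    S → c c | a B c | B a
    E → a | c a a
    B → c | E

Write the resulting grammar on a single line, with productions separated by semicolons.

Unit pairs: B ⇒* {E}.
Replace each nonterminal's rules with the union of the non-unit rules of every nonterminal it unit-derives.

S → c c | a B c | B a; E → a | c a a; B → c | a | c a a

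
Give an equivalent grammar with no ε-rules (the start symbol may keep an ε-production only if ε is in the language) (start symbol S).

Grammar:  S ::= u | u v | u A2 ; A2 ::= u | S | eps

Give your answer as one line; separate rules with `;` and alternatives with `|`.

Nullable nonterminals: {A2}.
ε ∉ L(G), so no ε-production is kept.

S ::= u | u v | u A2; A2 ::= u | S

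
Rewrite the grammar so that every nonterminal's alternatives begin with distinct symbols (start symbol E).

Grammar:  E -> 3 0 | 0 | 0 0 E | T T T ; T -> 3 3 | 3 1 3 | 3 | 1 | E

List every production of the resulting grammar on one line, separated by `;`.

E has alternatives sharing prefix '0': factor to E → 0 E' with E' → ε | 0 E.
T has alternatives sharing prefix '3': factor to T → 3 T' with T' → 3 | 1 3 | ε.

E -> 3 0 | T T T | 0 E'; T -> 1 | E | 3 T'; E' -> ε | 0 E; T' -> 3 | 1 3 | ε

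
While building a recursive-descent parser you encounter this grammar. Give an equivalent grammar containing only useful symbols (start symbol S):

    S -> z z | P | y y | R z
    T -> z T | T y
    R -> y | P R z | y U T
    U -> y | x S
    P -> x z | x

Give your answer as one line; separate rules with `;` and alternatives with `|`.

S -> z z | P | y y | R z; R -> y | P R z; P -> x z | x

Generating nonterminals: {P, R, S, U}.
Reachable from S after that: {P, R, S}.
Removed useless symbols: {T, U} and every production mentioning them.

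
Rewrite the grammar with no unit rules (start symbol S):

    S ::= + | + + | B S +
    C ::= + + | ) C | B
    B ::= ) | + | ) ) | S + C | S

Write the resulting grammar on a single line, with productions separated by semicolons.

Unit pairs: B ⇒* {S}; C ⇒* {B, S}.
For every A with A ⇒* B via unit rules, add B's non-unit alternatives to A; then delete every rule of the form X → Y.

S ::= + | + + | B S +; C ::= ) | + | ) ) | S + C | + + | ) C | B S +; B ::= ) | + | ) ) | S + C | + + | B S +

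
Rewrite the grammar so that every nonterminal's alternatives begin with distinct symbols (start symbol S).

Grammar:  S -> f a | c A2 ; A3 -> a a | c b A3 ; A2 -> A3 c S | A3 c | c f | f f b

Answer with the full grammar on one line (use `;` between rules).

S -> f a | c A2; A3 -> a a | c b A3; A2 -> c f | f f b | A3 c A2'; A2' -> S | ε

A2 has alternatives sharing prefix 'A3 c': factor to A2 → A3 c A2' with A2' → S | ε.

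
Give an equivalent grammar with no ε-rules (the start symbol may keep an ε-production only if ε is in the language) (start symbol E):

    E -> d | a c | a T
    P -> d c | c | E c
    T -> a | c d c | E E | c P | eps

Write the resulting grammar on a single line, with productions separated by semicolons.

E -> d | a c | a T | a; P -> d c | c | E c; T -> a | c d c | E E | c P

Nullable set = {T}.
ε ∉ L(G), so no ε-production is kept.
For each production, add variants omitting each subset of nullable occurrences: E → a T gives a T | a.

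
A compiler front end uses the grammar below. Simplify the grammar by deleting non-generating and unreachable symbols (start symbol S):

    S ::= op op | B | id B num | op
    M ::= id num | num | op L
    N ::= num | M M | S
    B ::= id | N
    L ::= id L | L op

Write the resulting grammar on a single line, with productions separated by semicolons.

Generating nonterminals: {B, M, N, S}.
Reachable from S after that: {B, M, N, S}.
Removed useless symbols: {L} and every production mentioning them.

S ::= op op | B | id B num | op; M ::= id num | num; N ::= num | M M | S; B ::= id | N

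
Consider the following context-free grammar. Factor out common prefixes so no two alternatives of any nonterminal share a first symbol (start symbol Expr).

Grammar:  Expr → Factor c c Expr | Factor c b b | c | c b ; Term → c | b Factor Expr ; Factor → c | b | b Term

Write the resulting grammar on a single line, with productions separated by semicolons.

Expr has alternatives sharing prefix 'Factor c': factor to Expr → Factor c Expr1 with Expr1 → c Expr | b b.
Expr has alternatives sharing prefix 'c': factor to Expr → c Expr2 with Expr2 → ε | b.
Factor has alternatives sharing prefix 'b': factor to Factor → b Factor1 with Factor1 → ε | Term.

Expr → Factor c Expr1 | c Expr2; Term → c | b Factor Expr; Factor → c | b Factor1; Expr1 → c Expr | b b; Expr2 → epsilon | b; Factor1 → epsilon | Term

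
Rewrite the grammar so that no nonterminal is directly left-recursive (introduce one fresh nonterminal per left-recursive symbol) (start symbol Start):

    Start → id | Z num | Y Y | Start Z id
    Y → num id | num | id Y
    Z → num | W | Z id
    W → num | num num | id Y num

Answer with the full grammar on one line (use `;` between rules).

Start → id Start1 | Z num Start1 | Y Y Start1; Y → num id | num | id Y; Z → num Z1 | W Z1; W → num | num num | id Y num; Start1 → Z id Start1 | ε; Z1 → id Z1 | ε

Left recursion appears on Start, Z.
For Start: α = {Z id}, β = {id, Z num, Y Y}. Rewrite as Start → β Start1 and Start1 → α Start1 | ε.
For Z: α = {id}, β = {num, W}. Rewrite as Z → β Z1 and Z1 → α Z1 | ε.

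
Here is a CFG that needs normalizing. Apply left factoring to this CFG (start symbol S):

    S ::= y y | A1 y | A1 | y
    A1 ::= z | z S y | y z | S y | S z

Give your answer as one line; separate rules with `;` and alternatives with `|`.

S ::= y S' | A1 S''; A1 ::= y z | z A1' | S A1''; S' ::= y | ε; S'' ::= y | ε; A1' ::= ε | S y; A1'' ::= y | z

S has alternatives sharing prefix 'y': factor to S → y S' with S' → y | ε.
S has alternatives sharing prefix 'A1': factor to S → A1 S'' with S'' → y | ε.
A1 has alternatives sharing prefix 'z': factor to A1 → z A1' with A1' → ε | S y.
A1 has alternatives sharing prefix 'S': factor to A1 → S A1'' with A1'' → y | z.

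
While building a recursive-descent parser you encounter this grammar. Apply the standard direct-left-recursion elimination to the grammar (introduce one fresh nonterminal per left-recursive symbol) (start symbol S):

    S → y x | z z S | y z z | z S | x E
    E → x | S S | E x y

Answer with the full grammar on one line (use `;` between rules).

Left recursion appears on E.
For E: α = {x y}, β = {x, S S}. Rewrite as E → β E' and E' → α E' | ε.

S → y x | z z S | y z z | z S | x E; E → x E' | S S E'; E' → x y E' | epsilon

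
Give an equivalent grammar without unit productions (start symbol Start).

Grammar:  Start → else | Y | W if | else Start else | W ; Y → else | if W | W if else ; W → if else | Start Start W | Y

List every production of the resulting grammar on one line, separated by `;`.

Start → else | W if | else Start else | if else | Start Start W | if W | W if else; Y → else | if W | W if else; W → else | if W | W if else | if else | Start Start W

Unit pairs: Start ⇒* {W, Y}; W ⇒* {Y}.
For every A with A ⇒* B via unit rules, add B's non-unit alternatives to A; then delete every rule of the form X → Y.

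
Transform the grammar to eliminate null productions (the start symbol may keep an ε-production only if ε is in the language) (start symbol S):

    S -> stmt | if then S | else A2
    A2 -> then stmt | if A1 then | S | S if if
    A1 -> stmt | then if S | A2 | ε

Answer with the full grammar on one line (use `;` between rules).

The nullable symbols are {A1}.
ε ∉ L(G), so no ε-production is kept.
Expand every rule over subsets of its nullable positions: A2 → if A1 then gives if A1 then | if then.

S -> stmt | if then S | else A2; A2 -> then stmt | if A1 then | if then | S | S if if; A1 -> stmt | then if S | A2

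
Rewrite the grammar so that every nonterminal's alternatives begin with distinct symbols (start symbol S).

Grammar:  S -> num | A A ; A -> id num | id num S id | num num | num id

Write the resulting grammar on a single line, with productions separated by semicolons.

S -> num | A A; A -> id num A' | num A''; A' -> ε | S id; A'' -> num | id

A has alternatives sharing prefix 'id num': factor to A → id num A' with A' → ε | S id.
A has alternatives sharing prefix 'num': factor to A → num A'' with A'' → num | id.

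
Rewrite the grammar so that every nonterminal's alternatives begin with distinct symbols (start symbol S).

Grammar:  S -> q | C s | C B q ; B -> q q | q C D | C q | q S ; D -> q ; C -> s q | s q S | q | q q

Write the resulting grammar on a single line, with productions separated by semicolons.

S has alternatives sharing prefix 'C': factor to S → C S' with S' → s | B q.
B has alternatives sharing prefix 'q': factor to B → q B' with B' → q | C D | S.
C has alternatives sharing prefix 's q': factor to C → s q C' with C' → ε | S.
C has alternatives sharing prefix 'q': factor to C → q C'' with C'' → ε | q.

S -> q | C S'; B -> C q | q B'; D -> q; C -> s q C' | q C''; S' -> s | B q; B' -> q | C D | S; C' -> ε | S; C'' -> ε | q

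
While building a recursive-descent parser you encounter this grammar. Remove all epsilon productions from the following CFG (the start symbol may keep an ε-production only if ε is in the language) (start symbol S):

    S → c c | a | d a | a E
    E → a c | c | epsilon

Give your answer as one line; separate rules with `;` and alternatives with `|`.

S → c c | a | d a | a E; E → a c | c

Nullable set = {E}.
ε ∉ L(G), so no ε-production is kept.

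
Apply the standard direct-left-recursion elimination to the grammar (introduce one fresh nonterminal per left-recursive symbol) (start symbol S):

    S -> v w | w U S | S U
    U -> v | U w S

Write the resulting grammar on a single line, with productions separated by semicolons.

S -> v w S' | w U S S'; U -> v U'; S' -> U S' | ε; U' -> w S U' | ε

Left recursion appears on S, U.
For S: α = {U}, β = {v w, w U S}. Rewrite as S → β S' and S' → α S' | ε.
For U: α = {w S}, β = {v}. Rewrite as U → β U' and U' → α U' | ε.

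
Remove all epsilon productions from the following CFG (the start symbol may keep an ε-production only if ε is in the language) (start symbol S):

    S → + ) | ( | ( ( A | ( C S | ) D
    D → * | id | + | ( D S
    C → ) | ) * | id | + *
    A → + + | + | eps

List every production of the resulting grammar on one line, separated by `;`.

Nullable set = {A}.
ε ∉ L(G), so no ε-production is kept.
For each production, add variants omitting each subset of nullable occurrences: S → ( ( A gives ( ( A | ( (.

S → + ) | ( | ( ( A | ( ( | ( C S | ) D; D → * | id | + | ( D S; C → ) | ) * | id | + *; A → + + | +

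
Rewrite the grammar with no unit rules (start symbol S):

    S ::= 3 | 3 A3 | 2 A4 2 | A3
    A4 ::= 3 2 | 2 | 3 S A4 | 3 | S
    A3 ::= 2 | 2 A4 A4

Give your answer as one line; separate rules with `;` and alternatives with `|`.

Unit pairs: A4 ⇒* {A3, S}; S ⇒* {A3}.
For each unit pair (A, B), copy every non-unit production of B to A, then drop all unit productions.

S ::= 3 | 3 A3 | 2 A4 2 | 2 | 2 A4 A4; A4 ::= 3 2 | 2 | 3 S A4 | 3 | 3 A3 | 2 A4 2 | 2 A4 A4; A3 ::= 2 | 2 A4 A4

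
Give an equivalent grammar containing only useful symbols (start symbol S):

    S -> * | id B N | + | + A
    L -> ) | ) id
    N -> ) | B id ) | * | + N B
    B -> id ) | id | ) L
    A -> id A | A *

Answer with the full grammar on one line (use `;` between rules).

S -> * | id B N | +; L -> ) | ) id; N -> ) | B id ) | * | + N B; B -> id ) | id | ) L

Generating nonterminals: {B, L, N, S}.
Reachable from S after that: {B, L, N, S}.
Removed useless symbols: {A} and every production mentioning them.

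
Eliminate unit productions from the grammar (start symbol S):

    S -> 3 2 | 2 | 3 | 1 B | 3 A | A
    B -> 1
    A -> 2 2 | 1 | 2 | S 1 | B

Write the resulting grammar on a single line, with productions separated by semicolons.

Unit pairs: A ⇒* {B}; S ⇒* {A, B}.
For every A with A ⇒* B via unit rules, add B's non-unit alternatives to A; then delete every rule of the form X → Y.

S -> 1 | 3 2 | 2 | 3 | 1 B | 3 A | 2 2 | S 1; B -> 1; A -> 1 | 2 2 | 2 | S 1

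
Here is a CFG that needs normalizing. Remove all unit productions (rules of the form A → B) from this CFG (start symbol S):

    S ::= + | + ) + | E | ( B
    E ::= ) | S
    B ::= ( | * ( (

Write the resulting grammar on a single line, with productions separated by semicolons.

S ::= ) | + | + ) + | ( B; E ::= ) | + | + ) + | ( B; B ::= ( | * ( (

Unit pairs: E ⇒* {S}; S ⇒* {E}.
Replace each nonterminal's rules with the union of the non-unit rules of every nonterminal it unit-derives.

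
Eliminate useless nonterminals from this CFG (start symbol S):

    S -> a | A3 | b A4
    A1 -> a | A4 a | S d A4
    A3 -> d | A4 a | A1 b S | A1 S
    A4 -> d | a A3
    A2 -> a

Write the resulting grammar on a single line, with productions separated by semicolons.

Generating nonterminals: {A1, A2, A3, A4, S}.
Reachable from S after that: {A1, A3, A4, S}.
Removed useless symbols: {A2} and every production mentioning them.

S -> a | A3 | b A4; A1 -> a | A4 a | S d A4; A3 -> d | A4 a | A1 b S | A1 S; A4 -> d | a A3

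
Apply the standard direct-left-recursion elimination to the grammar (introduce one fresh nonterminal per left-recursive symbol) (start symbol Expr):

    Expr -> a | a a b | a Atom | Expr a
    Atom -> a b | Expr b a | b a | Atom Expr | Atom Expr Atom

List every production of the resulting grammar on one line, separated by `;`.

Left recursion appears on Expr, Atom.
For Expr: α = {a}, β = {a, a a b, a Atom}. Rewrite as Expr → β Expr1 and Expr1 → α Expr1 | ε.
For Atom: α = {Expr, Expr Atom}, β = {a b, Expr b a, b a}. Rewrite as Atom → β Atom1 and Atom1 → α Atom1 | ε.

Expr -> a Expr1 | a a b Expr1 | a Atom Expr1; Atom -> a b Atom1 | Expr b a Atom1 | b a Atom1; Expr1 -> a Expr1 | ε; Atom1 -> Expr Atom1 | Expr Atom Atom1 | ε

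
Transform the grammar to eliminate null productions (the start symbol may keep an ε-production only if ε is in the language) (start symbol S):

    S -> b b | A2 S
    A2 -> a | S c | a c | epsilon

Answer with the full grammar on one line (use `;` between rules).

Nullable nonterminals: {A2}.
ε ∉ L(G), so no ε-production is kept.

S -> b b | A2 S; A2 -> a | S c | a c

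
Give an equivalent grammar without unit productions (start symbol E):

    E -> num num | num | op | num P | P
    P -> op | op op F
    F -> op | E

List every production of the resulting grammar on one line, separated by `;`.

Unit pairs: E ⇒* {P}; F ⇒* {E, P}.
Replace each nonterminal's rules with the union of the non-unit rules of every nonterminal it unit-derives.

E -> num num | num | op | num P | op op F; P -> op | op op F; F -> num num | num | op | num P | op op F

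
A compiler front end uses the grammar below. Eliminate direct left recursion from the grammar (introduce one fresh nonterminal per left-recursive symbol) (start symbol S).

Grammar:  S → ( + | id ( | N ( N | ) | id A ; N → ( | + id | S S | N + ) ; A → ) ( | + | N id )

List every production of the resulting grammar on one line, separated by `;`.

S → ( + | id ( | N ( N | ) | id A; N → ( N' | + id N' | S S N'; A → ) ( | + | N id ); N' → + ) N' | epsilon

Left recursion appears on N.
For N: α = {+ )}, β = {(, + id, S S}. Rewrite as N → β N' and N' → α N' | ε.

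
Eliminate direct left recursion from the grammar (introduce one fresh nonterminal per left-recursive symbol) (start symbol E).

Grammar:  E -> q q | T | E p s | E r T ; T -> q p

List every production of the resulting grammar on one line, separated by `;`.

E is directly left-recursive.
For E: α = {p s, r T}, β = {q q, T}. Rewrite as E → β E' and E' → α E' | ε.

E -> q q E' | T E'; T -> q p; E' -> p s E' | r T E' | epsilon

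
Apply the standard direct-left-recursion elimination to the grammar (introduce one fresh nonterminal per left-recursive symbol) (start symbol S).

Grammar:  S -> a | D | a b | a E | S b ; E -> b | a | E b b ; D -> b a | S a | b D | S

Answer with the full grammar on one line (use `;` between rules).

S -> a S' | D S' | a b S' | a E S'; E -> b E' | a E'; D -> b a | S a | b D | S; S' -> b S' | ε; E' -> b b E' | ε

Directly left-recursive nonterminals: S, E.
For S: α = {b}, β = {a, D, a b, a E}. Rewrite as S → β S' and S' → α S' | ε.
For E: α = {b b}, β = {b, a}. Rewrite as E → β E' and E' → α E' | ε.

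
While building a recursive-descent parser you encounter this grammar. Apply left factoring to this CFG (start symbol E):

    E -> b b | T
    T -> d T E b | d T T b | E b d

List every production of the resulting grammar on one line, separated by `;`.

T has alternatives sharing prefix 'd T': factor to T → d T T' with T' → E b | T b.

E -> b b | T; T -> E b d | d T T'; T' -> E b | T b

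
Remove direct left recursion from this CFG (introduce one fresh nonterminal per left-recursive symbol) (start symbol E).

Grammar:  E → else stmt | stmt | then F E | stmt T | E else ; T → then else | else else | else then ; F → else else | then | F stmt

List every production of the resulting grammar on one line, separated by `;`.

E → else stmt E' | stmt E' | then F E E' | stmt T E'; T → then else | else else | else then; F → else else F' | then F'; E' → else E' | ε; F' → stmt F' | ε

Directly left-recursive nonterminals: E, F.
For E: α = {else}, β = {else stmt, stmt, then F E, stmt T}. Rewrite as E → β E' and E' → α E' | ε.
For F: α = {stmt}, β = {else else, then}. Rewrite as F → β F' and F' → α F' | ε.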